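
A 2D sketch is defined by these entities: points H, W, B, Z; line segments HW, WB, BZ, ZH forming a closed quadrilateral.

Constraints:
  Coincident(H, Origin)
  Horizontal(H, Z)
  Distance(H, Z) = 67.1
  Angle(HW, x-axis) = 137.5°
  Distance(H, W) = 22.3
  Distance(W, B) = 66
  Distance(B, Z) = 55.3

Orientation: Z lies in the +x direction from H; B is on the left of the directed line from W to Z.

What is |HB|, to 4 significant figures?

63.15

Checks: |WB| = 66.00 ✓; |BZ| = 55.30 ✓.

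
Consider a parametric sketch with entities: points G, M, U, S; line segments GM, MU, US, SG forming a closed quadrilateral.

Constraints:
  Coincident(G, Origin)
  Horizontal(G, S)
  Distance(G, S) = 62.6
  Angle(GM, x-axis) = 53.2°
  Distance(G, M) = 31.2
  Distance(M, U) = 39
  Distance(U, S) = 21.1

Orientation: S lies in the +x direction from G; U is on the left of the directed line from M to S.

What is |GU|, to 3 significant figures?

61.0

G is at the origin; G and S share the same y with |GS| = 62.6 and S in +x, so S = (62.6, 0). GM runs at 53.2° with |GM| = 31.2, so M = (18.7, 25.0). U is determined by |MU| = 39.0 and |US| = 21.1 together: it lies at the intersection of circle(M, 39.0) and circle(S, 21.1). With |MS| = 50.5, the foot of the radical line on MS is 35.9 from M and the perpendicular offset is √(39.0² − 35.9²) = 15.2. Taking the left-of-MS solution: U = (57.4, 20.5).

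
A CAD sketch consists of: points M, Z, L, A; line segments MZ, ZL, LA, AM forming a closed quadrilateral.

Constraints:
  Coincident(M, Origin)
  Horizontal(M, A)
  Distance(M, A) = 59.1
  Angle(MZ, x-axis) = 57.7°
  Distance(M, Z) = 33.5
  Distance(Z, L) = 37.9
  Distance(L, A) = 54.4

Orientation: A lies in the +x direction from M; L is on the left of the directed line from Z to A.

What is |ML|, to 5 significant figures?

70.607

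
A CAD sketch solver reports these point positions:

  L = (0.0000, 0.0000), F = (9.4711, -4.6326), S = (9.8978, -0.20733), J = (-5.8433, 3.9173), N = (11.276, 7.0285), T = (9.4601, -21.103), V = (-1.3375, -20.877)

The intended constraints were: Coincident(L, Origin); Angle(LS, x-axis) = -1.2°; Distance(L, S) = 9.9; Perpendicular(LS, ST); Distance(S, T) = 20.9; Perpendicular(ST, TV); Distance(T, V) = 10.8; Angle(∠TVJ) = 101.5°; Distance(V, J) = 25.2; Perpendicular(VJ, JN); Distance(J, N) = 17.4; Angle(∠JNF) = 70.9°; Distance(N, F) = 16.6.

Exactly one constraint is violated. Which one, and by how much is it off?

Distance(N, F) = 16.6 — off by 4.80.

L = (0.00, 0.00) ✓; LS at -1.200° ✓; |LS| = 9.900 ✓; ∠(LS, ST) = 90.00° ✓; |ST| = 20.90 ✓; ∠(ST, TV) = 90.00° ✓; |TV| = 10.80 ✓; ∠TVJ = 101.5° ✓; |VJ| = 25.20 ✓; ∠(VJ, JN) = 90.00° ✓; |JN| = 17.40 ✓; ∠JNF = 70.90° ✓; |NF| = 11.80 ✗.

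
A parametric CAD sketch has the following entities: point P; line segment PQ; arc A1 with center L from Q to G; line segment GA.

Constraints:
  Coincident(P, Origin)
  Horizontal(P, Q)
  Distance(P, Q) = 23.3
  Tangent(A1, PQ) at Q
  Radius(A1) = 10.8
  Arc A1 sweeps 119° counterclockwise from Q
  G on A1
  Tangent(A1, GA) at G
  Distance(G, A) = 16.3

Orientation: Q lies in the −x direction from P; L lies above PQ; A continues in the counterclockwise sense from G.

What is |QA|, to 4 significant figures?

30.33

P is at the origin; PQ is horizontal with |PQ| = 23.3 and Q on the −x side, so Q = (-23.30, 0.000). A1 meets PQ tangentially, so LQ is at right angles to PQ, so L = Q + (0, 10.8) = (-23.30, 10.80). On A1, Q sits at bearing -90° from L; a 119° counterclockwise sweep puts G at bearing 29°, so G = L + 10.8·(cos 29°, sin 29°) = (-13.85, 16.04). The tangent condition forces LG to be normal to GA, so GA runs along (−sin 29°, cos 29°); with |GA| = 16.3, A = (-21.76, 30.29). Then |QA| = |A − Q| = 30.33.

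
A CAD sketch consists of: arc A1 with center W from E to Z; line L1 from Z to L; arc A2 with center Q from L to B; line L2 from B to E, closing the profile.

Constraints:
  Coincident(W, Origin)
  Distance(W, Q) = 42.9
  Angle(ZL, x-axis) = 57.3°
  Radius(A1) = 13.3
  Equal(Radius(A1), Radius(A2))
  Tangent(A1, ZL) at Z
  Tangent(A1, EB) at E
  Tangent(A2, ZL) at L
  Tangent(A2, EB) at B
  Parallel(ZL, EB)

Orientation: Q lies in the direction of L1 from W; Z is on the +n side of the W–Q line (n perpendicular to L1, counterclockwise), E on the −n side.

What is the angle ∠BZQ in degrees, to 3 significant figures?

14.6°

The slot axis is L1's direction at 57.3°, so u = (cos 57.3°, sin 57.3°) = (0.540, 0.842) and n = (−sin 57.3°, cos 57.3°) = (-0.842, 0.540). W is at the origin and Q lies 42.9 along u from W, so Q = 42.9·u = (23.2, 36.1). Tangency of A1 to both parallel lines with radius 13.3 puts Z and E at W ± 13.3·n: Z = (-11.2, 7.19), E = (11.2, -7.19). Equal radii place L and B the same way about Q: L = Q + 13.3·n = (12.0, 43.3), B = Q − 13.3·n = (34.4, 28.9). Then cos ∠BZQ = ZB·ZQ / (|ZB||ZQ|), giving 14.6°.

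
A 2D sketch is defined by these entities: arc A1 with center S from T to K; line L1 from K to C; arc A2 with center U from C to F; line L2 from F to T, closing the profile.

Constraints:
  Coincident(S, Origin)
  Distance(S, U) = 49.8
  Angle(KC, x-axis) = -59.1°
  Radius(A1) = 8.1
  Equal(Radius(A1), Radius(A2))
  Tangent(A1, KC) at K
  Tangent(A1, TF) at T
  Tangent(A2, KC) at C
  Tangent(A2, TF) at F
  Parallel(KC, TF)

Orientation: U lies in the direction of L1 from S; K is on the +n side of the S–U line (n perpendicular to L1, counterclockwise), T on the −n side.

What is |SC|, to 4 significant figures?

50.45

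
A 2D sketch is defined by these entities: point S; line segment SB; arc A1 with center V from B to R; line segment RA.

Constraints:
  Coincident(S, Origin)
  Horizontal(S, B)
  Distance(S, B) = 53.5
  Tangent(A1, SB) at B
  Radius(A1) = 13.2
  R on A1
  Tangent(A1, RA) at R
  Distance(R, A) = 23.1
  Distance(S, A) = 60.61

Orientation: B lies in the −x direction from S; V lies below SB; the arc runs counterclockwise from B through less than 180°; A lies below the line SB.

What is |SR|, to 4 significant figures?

66.75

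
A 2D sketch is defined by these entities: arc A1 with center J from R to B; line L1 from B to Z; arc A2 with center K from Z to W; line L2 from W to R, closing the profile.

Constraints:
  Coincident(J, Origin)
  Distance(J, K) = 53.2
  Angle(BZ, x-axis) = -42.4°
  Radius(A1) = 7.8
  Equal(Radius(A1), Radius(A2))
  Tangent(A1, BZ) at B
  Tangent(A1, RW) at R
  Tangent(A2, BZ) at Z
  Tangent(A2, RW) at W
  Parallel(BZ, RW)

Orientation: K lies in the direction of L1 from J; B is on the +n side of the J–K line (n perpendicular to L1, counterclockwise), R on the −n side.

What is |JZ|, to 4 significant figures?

53.77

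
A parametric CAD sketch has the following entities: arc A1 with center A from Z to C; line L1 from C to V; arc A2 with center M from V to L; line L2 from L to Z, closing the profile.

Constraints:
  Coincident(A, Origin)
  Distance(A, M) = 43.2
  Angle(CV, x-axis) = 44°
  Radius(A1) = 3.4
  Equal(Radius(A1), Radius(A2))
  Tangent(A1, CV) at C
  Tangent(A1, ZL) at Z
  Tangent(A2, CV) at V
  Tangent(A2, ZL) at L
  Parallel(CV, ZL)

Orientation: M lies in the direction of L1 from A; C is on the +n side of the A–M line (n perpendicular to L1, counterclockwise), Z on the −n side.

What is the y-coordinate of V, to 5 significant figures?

32.455

The slot axis is L1's direction at 44.0°, so u = (cos 44.0°, sin 44.0°) = (0.71934, 0.69466) and n = (−sin 44.0°, cos 44.0°) = (-0.69466, 0.71934). A is at the origin and M lies 43.2 along u from A, so M = 43.2·u = (31.075, 30.009). Tangency of A1 to both parallel lines with radius 3.4 puts C and Z at A ± 3.4·n: C = (-2.3618, 2.4458), Z = (2.3618, -2.4458). Equal radii place V and L the same way about M: V = M + 3.4·n = (28.714, 32.455), L = M − 3.4·n = (33.437, 27.563). So V.y = 32.455.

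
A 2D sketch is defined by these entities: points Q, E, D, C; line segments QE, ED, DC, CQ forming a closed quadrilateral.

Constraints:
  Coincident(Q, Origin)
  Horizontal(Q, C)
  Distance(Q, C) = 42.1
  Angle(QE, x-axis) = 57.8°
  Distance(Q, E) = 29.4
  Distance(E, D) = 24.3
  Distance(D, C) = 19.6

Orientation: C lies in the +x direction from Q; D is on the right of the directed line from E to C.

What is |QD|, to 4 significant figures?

22.62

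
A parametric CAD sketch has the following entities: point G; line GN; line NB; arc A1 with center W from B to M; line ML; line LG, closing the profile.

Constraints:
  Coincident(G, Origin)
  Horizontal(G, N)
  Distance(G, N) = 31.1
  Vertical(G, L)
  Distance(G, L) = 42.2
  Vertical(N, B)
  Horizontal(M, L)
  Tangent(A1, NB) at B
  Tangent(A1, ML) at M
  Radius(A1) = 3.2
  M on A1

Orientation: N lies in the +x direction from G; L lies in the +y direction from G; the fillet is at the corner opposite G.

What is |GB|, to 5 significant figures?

49.882

G is at the origin; G and N share the same y with |GN| = 31.1 and N on the +x side, so N = (31.100, 0.0000). G and L share the same x with |GL| = 42.2 and L on the +y side, so L = (0.0000, 42.200). The virtual corner opposite G is at (31.100, 42.200). The tangent condition forces WB to be normal to NB and tangency of A1 to ML means the radius WM is perpendicular to ML, with radius 3.2, so the center W sits 3.2 in from both sides at W = (27.900, 39.000). That places the tangent points at B = (31.100, 39.000) on NB and M = (27.900, 42.200) on ML. Then |GB| = |B − G| = 49.882.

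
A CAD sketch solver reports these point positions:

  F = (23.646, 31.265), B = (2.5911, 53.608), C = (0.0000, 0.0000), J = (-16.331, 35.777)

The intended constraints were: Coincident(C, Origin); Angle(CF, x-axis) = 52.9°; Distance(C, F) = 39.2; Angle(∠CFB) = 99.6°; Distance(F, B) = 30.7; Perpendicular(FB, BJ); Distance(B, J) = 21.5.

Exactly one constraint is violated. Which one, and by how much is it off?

Distance(B, J) = 21.5 — off by 4.50.

C = (0.00, 0.00) ✓; CF at 52.90° ✓; |CF| = 39.20 ✓; ∠CFB = 99.60° ✓; |FB| = 30.70 ✓; ∠(FB, BJ) = 90.00° ✓; |BJ| = 26.00 ✗.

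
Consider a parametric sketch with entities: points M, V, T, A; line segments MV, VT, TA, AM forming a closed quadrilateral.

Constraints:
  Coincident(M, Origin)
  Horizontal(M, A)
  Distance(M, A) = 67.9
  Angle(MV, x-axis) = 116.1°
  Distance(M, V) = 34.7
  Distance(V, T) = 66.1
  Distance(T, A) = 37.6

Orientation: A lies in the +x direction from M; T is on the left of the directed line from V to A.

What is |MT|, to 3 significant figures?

60.8

M is at the origin; M and A share the same y with |MA| = 67.9 and A in +x, so A = (67.9, 0). MV runs at 116.1° with |MV| = 34.7, so V = (-15.3, 31.2). T is determined by |VT| = 66.1 and |TA| = 37.6 together: it lies at the intersection of circle(V, 66.1) and circle(A, 37.6). With |VA| = 88.8, the foot of the radical line on VA is 61.0 from V and the perpendicular offset is √(66.1² − 61.0²) = 25.4. Taking the left-of-VA solution: T = (50.8, 33.5).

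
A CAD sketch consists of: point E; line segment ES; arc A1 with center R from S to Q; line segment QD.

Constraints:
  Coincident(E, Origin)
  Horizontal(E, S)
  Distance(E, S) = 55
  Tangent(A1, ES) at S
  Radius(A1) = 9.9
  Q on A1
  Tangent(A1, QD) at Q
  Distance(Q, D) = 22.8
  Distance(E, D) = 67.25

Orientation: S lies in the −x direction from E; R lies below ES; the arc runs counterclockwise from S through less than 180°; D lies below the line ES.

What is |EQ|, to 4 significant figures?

65.72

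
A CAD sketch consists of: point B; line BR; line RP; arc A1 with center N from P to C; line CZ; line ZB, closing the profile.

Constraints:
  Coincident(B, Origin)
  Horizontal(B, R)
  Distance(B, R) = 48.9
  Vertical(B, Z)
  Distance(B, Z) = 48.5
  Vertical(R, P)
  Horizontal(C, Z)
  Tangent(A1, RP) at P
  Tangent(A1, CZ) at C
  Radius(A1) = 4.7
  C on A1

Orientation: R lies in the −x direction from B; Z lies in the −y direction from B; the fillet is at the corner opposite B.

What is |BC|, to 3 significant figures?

65.6

The virtual corner opposite B is at (-48.9, -48.5). The tangent condition forces NP to be normal to RP and since A1 is tangent to CZ there, NC ⟂ CZ, with radius 4.7, so the center N sits 4.7 in from both sides at N = (-44.2, -43.8). That places the tangent points at P = (-48.9, -43.8) on RP and C = (-44.2, -48.5) on CZ. Then |BC| = |C − B| = 65.6.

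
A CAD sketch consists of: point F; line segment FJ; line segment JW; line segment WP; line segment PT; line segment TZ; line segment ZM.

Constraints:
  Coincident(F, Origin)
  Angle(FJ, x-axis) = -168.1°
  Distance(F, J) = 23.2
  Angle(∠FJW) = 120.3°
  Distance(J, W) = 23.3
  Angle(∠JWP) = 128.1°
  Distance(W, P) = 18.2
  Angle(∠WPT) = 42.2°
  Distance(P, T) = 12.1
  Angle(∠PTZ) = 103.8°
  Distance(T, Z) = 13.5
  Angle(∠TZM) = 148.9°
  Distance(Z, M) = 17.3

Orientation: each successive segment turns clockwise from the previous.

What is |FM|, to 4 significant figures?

55.12

F is at the origin; FJ runs at -168.1° with length 23.2, so J = (-22.70, -4.784). ∠FJW = 120.3° gives JW at 132.2° from the x-axis; with |JW| = 23.3, W = (-38.35, 12.48). ∠JWP = 128.1° gives WP at 80.30° from the x-axis; with |WP| = 18.2, P = (-35.29, 30.42). ∠WPT = 42.2° gives PT at -57.50° from the x-axis; with |PT| = 12.1, T = (-28.78, 20.21). ∠PTZ = 103.8° gives TZ at -133.7° from the x-axis; with |TZ| = 13.5, Z = (-38.11, 10.45). ∠TZM = 148.9° gives ZM at -164.8° from the x-axis; with |ZM| = 17.3, M = (-54.81, 5.916). Then |FM| = |M − F| = 55.12.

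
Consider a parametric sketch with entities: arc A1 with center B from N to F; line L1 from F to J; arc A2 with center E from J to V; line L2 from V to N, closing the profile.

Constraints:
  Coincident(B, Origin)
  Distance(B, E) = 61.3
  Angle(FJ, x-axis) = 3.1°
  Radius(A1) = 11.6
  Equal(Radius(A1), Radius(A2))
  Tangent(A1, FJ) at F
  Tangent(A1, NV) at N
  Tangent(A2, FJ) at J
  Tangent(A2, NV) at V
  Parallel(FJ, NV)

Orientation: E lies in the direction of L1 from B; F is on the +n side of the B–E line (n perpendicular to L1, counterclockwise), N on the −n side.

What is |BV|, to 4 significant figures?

62.39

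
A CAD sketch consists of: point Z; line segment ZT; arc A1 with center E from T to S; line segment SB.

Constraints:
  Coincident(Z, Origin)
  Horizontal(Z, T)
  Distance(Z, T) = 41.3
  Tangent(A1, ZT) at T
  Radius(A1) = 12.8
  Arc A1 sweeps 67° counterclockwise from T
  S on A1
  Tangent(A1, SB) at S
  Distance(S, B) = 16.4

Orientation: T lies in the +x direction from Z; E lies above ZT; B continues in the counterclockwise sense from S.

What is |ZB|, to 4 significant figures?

63.74

Z is at the origin; Z and T share the same y with |ZT| = 41.3 and T on the +x side, so T = (41.30, 0.000). Since A1 is tangent to ZT there, ET ⟂ ZT, so E = T + (0, 12.8) = (41.30, 12.80). On A1, T sits at bearing -90° from E; a 67° counterclockwise sweep puts S at bearing -23°, so S = E + 12.8·(cos -23°, sin -23°) = (53.08, 7.799). A1 meets SB tangentially, so ES is at right angles to SB, so SB runs along (−sin -23°, cos -23°); with |SB| = 16.4, B = (59.49, 22.89). Then |ZB| = |B − Z| = 63.74.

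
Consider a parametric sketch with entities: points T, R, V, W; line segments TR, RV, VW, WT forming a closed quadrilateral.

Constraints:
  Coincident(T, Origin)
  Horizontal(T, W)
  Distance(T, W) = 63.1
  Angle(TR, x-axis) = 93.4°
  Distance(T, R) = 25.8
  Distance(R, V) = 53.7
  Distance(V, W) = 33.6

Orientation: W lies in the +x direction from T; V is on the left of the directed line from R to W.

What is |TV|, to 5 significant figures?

60.746

Checks: |RV| = 53.70 ✓; |VW| = 33.60 ✓.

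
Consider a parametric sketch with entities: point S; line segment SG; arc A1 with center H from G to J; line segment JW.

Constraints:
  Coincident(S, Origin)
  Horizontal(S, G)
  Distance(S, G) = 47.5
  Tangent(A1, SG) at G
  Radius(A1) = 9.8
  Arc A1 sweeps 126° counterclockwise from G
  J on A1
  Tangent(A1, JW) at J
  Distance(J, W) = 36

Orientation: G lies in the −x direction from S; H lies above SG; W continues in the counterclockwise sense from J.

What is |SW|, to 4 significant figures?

75.40

On A1, G sits at bearing -90° from H; a 126° counterclockwise sweep puts J at bearing 36°, so J = H + 9.8·(cos 36°, sin 36°) = (-39.57, 15.56). A1 meets JW tangentially, so HJ is at right angles to JW, so JW runs along (−sin 36°, cos 36°); with |JW| = 36.0, W = (-60.73, 44.68). Then |SW| = |W − S| = 75.40.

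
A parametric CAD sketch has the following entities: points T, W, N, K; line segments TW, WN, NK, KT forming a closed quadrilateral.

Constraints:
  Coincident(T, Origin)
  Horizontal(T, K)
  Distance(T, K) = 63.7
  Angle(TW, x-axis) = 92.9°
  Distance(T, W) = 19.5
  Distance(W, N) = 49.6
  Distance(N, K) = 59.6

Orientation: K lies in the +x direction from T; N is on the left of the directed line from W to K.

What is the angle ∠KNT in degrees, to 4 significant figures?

62.09°

Checks: |WN| = 49.60 ✓; |NK| = 59.60 ✓.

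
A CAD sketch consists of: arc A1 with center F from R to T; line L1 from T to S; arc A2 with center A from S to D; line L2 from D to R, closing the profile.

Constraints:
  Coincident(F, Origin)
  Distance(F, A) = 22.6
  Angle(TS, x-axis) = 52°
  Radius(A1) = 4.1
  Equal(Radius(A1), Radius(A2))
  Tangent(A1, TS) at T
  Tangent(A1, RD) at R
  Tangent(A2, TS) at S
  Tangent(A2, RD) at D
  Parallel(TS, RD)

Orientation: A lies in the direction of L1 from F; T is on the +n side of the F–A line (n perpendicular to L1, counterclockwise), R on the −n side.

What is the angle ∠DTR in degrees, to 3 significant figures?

70.1°

Tangency of A1 to both parallel lines with radius 4.1 puts T and R at F ± 4.1·n: T = (-3.23, 2.52), R = (3.23, -2.52). Equal radii place S and D the same way about A: S = A + 4.1·n = (10.7, 20.3), D = A − 4.1·n = (17.1, 15.3). Then cos ∠DTR = TD·TR / (|TD||TR|), giving 70.1°.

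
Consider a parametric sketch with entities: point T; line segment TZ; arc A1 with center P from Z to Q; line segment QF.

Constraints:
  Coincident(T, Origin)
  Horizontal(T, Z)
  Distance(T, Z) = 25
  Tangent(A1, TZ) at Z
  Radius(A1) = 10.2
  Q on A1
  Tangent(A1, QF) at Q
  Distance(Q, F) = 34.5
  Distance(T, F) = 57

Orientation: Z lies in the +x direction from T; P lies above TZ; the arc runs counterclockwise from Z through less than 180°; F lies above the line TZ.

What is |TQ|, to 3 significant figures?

36.6

Checks: |PQ| = 10.20 ✓; ∠(PQ, QF) = 90.00° ✓; |QF| = 34.50 ✓; |TF| = 57.00 ✓.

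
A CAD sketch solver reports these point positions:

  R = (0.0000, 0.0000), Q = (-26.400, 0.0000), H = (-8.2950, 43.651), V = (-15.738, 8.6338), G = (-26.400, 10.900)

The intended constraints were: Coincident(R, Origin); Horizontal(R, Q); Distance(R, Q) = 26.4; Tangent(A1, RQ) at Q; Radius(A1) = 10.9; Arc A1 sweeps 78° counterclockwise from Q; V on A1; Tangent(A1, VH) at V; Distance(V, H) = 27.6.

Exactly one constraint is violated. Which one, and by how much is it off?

Distance(V, H) = 27.6 — off by 8.20.

R = (0.00, 0.00) ✓; R.y = 0.00, Q.y = 0.00 ✓; |RQ| = 26.40 ✓; ∠(GQ, QR) = 90.00° ✓; |GQ| = 10.90 ✓; bearing(G→V) − bearing(G→Q) = 78.00° ✓; |GV| = 10.90 ✓; ∠(GV, VH) = 90.00° ✓; |VH| = 35.80 ✗.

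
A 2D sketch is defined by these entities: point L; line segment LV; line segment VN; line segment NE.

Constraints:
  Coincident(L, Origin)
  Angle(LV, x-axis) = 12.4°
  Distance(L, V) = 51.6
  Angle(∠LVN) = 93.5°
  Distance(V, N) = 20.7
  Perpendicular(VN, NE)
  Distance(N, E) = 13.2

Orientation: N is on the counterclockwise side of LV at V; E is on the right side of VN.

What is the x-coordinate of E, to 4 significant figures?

60.23

∠LVN = 93.5°, so VN runs at 12.4° + (180° − 93.5°) = 98.90° from the x-axis; with |VN| = 20.7, N = V + 20.7·(cos 98.90°, sin 98.90°) = (47.19, 31.53). VN is perpendicular to NE; with |NE| = 13.2 on the right of VN, E = N + 13.2·(0.9880, 0.1547) = (60.23, 33.57). So E.x = 60.23.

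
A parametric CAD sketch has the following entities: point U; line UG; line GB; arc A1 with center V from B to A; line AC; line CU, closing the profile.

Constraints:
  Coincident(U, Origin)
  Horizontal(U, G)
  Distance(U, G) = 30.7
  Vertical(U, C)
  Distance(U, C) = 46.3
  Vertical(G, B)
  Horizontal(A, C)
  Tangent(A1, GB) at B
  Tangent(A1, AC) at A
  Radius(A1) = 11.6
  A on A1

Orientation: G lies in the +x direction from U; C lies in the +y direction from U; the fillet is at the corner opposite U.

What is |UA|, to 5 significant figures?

50.085

U is at the origin; UG is horizontal with |UG| = 30.7 and G on the +x side, so G = (30.700, 0.0000). UC is vertical with |UC| = 46.3 and C on the +y side, so C = (0.0000, 46.300). The virtual corner opposite U is at (30.700, 46.300). A1 meets GB tangentially, so VB is at right angles to GB and the tangent condition forces VA to be normal to AC, with radius 11.6, so the center V sits 11.6 in from both sides at V = (19.100, 34.700). That places the tangent points at B = (30.700, 34.700) on GB and A = (19.100, 46.300) on AC. Then |UA| = |A − U| = 50.085.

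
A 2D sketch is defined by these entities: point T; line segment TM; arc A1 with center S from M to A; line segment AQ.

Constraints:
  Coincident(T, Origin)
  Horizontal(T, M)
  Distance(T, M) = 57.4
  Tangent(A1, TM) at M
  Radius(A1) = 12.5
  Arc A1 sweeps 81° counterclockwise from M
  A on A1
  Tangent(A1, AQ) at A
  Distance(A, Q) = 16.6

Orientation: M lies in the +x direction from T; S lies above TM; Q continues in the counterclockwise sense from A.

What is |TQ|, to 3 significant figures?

77.2

T is at the origin; TM is horizontal with |TM| = 57.4 and M on the +x side, so M = (57.4, 0.00). The tangent condition forces SM to be normal to TM, so S = M + (0, 12.5) = (57.4, 12.5). On A1, M sits at bearing -90° from S; an 81° counterclockwise sweep puts A at bearing -9°, so A = S + 12.5·(cos -9°, sin -9°) = (69.7, 10.5). The tangent condition forces SA to be normal to AQ, so AQ runs along (−sin -9°, cos -9°); with |AQ| = 16.6, Q = (72.3, 26.9). Then |TQ| = |Q − T| = 77.2.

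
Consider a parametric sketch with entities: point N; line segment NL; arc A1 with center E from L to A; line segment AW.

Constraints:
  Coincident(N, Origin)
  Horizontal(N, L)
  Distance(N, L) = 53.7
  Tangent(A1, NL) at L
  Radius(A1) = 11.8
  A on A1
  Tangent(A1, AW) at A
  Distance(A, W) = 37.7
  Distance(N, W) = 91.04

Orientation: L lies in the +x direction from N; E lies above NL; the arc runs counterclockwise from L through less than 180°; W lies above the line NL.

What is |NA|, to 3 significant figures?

64.3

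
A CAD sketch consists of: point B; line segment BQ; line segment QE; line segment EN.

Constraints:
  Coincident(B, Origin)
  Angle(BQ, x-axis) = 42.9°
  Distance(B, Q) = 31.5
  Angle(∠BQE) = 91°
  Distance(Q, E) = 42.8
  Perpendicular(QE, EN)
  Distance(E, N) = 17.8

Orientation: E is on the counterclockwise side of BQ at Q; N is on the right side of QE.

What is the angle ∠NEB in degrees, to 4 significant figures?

126.0°

B is at the origin; BQ runs at 42.9° with length 31.5, so Q = 31.5·(cos 42.9°, sin 42.9°) = (23.08, 21.44). ∠BQE = 91.0°, so QE runs at 42.9° + (180° − 91.0°) = 131.9° from the x-axis; with |QE| = 42.8, E = Q + 42.8·(cos 131.9°, sin 131.9°) = (-5.508, 53.30). QE ⟂ EN; with |EN| = 17.8 on the right of QE, N = E + 17.8·(0.7443, 0.6678) = (7.741, 65.19). Then cos ∠NEB = EN·EB / (|EN||EB|), giving 126.0°.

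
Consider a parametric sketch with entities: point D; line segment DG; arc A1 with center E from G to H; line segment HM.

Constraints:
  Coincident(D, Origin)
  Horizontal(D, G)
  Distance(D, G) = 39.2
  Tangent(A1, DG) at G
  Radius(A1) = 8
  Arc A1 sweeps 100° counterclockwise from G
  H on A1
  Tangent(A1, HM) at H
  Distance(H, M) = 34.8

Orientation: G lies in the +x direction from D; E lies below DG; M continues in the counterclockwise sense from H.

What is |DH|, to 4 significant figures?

32.70

Since A1 is tangent to DG there, EG ⟂ DG, so E = G + (0, -8) = (39.20, -8.000). On A1, G sits at bearing 90° from E; a 100° counterclockwise sweep puts H at bearing 190°, so H = E + 8.0·(cos 190°, sin 190°) = (31.32, -9.389). Then |DH| = |H − D| = 32.70.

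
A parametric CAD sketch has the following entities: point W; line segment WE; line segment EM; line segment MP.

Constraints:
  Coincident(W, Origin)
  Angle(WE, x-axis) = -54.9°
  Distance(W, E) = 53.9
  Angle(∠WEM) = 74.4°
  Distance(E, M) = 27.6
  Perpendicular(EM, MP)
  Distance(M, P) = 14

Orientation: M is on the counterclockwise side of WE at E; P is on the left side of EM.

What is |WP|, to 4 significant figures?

40.12

W is at the origin; WE runs at -54.9° with length 53.9, so E = 53.9·(cos -54.9°, sin -54.9°) = (30.99, -44.10). ∠WEM = 74.4°, so EM runs at -54.9° + (180° − 74.4°) = 50.70° from the x-axis; with |EM| = 27.6, M = E + 27.6·(cos 50.70°, sin 50.70°) = (48.47, -22.74). EM is perpendicular to MP; with |MP| = 14.0 on the left of EM, P = M + 14.0·(-0.7738, 0.6334) = (37.64, -13.87). Then |WP| = |P − W| = 40.12.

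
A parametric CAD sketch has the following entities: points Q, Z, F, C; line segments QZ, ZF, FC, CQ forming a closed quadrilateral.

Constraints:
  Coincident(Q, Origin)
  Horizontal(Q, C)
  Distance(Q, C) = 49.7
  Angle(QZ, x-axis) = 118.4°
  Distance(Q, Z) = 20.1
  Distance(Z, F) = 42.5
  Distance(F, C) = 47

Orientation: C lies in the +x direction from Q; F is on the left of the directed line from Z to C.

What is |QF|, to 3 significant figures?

48.4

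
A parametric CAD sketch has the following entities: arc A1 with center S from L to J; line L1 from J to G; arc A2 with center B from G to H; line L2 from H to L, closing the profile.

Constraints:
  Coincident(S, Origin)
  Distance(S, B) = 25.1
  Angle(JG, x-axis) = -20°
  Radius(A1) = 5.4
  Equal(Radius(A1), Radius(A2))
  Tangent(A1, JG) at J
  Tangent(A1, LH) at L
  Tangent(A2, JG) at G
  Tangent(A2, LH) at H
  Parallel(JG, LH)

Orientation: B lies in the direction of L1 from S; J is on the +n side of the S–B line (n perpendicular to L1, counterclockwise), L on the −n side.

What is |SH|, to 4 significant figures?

25.67

The slot axis is L1's direction at -20.0°, so u = (cos -20.0°, sin -20.0°) = (0.9397, -0.3420) and n = (−sin -20.0°, cos -20.0°) = (0.3420, 0.9397). S is at the origin and B lies 25.1 along u from S, so B = 25.1·u = (23.59, -8.585). Tangency of A1 to both parallel lines with radius 5.4 puts J and L at S ± 5.4·n: J = (1.847, 5.074), L = (-1.847, -5.074). Equal radii place G and H the same way about B: G = B + 5.4·n = (25.43, -3.510), H = B − 5.4·n = (21.74, -13.66). Then |SH| = |H − S| = 25.67.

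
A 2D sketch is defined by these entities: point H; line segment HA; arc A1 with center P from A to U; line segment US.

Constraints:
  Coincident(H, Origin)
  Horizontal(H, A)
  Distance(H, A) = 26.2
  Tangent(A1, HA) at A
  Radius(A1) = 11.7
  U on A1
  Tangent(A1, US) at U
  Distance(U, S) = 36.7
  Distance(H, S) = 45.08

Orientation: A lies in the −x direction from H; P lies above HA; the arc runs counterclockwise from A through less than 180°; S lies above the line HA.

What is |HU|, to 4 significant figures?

17.32

H is at the origin; HA is horizontal with |HA| = 26.2 and A on the −x side, so A = (-26.20, 0.000). Tangency of A1 to HA means the radius PA is perpendicular to HA, so P = A + (0, 11.7) = (-26.20, 11.70). Since PU ⟂ US (tangency), |PS| = √(11.7² + 36.7²) = 38.52 regardless of where U sits on A1. So S lies on both circle(H, 45.08) and circle(P, 38.52); the above-HA intersection is S = (-6.241, 44.65). U is the foot of the tangent from S: U = (-14.82, 8.964).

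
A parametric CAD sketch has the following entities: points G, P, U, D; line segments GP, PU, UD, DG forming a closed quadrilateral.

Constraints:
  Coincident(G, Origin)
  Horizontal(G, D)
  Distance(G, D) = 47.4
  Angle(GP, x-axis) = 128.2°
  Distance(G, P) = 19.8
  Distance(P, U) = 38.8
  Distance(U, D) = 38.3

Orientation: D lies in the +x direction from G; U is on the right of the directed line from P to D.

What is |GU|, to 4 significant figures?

19.00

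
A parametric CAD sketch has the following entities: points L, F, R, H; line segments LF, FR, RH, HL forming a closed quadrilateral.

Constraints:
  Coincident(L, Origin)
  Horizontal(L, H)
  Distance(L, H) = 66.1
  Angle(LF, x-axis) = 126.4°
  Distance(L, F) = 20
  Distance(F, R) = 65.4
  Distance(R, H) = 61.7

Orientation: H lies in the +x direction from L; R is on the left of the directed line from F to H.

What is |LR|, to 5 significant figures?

68.757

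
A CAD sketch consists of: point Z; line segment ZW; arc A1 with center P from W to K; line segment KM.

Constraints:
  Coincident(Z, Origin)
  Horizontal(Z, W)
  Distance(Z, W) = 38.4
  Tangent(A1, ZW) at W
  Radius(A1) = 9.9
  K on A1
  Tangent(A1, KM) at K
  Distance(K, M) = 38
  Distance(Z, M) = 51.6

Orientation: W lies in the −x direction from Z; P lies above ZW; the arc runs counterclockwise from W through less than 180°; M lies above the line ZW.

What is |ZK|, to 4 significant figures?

29.83

Checks: |PK| = 9.900 ✓; ∠(PK, KM) = 90.00° ✓; |KM| = 38.00 ✓; |ZM| = 51.60 ✓.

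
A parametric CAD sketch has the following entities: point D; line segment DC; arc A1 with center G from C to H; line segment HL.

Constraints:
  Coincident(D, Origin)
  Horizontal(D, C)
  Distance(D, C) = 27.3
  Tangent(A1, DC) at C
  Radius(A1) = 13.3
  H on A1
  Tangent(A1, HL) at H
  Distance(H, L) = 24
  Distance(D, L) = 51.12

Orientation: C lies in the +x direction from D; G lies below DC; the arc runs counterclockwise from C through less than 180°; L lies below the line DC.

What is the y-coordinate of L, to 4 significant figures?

-40.45

D is at the origin; D and C share the same y with |DC| = 27.3 and C on the +x side, so C = (27.30, 0.000). Since A1 is tangent to DC there, GC ⟂ DC, so G = C + (0, -13.3) = (27.30, -13.30). Since GH ⟂ HL (tangency), |GL| = √(13.3² + 24.0²) = 27.44 regardless of where H sits on A1. So L lies on both circle(D, 51.12) and circle(G, 27.44); the below-DC intersection is L = (31.25, -40.45). H is the foot of the tangent from L: H = (16.72, -21.36).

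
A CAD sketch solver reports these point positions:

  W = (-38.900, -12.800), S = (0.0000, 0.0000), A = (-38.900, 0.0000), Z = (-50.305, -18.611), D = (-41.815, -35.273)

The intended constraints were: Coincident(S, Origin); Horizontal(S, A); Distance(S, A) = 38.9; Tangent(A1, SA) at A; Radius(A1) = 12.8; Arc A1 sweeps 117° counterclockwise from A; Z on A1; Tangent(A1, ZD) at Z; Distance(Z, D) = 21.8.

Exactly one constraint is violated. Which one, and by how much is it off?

Distance(Z, D) = 21.8 — off by 3.10.

S = (0.00, 0.00) ✓; S.y = 0.00, A.y = 0.00 ✓; |SA| = 38.90 ✓; ∠(WA, AS) = 90.00° ✓; |WA| = 12.80 ✓; bearing(W→Z) − bearing(W→A) = 117.0° ✓; |WZ| = 12.80 ✓; ∠(WZ, ZD) = 90.00° ✓; |ZD| = 18.70 ✗.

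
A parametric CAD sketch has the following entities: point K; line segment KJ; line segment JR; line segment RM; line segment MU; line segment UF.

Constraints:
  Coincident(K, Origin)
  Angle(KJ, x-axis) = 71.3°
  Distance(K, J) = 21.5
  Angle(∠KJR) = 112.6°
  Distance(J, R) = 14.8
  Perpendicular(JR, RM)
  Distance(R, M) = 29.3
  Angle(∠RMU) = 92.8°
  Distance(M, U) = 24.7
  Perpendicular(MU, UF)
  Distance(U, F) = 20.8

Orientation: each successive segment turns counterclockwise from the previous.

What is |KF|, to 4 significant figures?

10.45

K is at the origin; KJ runs at 71.3° with length 21.5, so J = (6.893, 20.37). ∠KJR = 112.6° gives JR at 138.7° from the x-axis; with |JR| = 14.8, R = (-4.226, 30.13). The perpendicularity gives RM at right angles to JR, so RM runs at -131.3°; with |RM| = 29.3, M = (-23.56, 8.121). ∠RMU = 92.8° gives MU at -44.10° from the x-axis; with |MU| = 24.7, U = (-5.826, -9.068). The perpendicularity gives UF at right angles to MU, so UF runs at 45.90°; with |UF| = 20.8, F = (8.649, 5.869). Then |KF| = |F − K| = 10.45.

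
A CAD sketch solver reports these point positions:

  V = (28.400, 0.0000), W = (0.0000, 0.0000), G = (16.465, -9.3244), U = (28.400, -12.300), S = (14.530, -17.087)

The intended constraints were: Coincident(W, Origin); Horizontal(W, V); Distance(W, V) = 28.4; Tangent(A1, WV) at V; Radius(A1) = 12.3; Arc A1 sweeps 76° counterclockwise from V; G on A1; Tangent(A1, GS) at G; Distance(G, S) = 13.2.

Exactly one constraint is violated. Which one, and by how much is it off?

Distance(G, S) = 13.2 — off by 5.20.

W = (0.00, 0.00) ✓; W.y = 0.00, V.y = 0.00 ✓; |WV| = 28.40 ✓; ∠(UV, VW) = 90.00° ✓; |UV| = 12.30 ✓; bearing(U→G) − bearing(U→V) = 76.00° ✓; |UG| = 12.30 ✓; ∠(UG, GS) = 90.00° ✓; |GS| = 8.000 ✗.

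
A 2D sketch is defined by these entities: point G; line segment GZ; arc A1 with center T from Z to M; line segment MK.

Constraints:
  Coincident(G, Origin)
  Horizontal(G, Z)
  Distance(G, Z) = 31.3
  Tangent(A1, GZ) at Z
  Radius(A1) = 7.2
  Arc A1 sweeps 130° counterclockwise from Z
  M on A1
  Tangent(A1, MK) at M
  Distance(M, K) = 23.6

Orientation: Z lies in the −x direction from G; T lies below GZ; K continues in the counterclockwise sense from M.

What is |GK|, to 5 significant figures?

36.918

On A1, Z sits at bearing 90° from T; a 130° counterclockwise sweep puts M at bearing 220°, so M = T + 7.2·(cos 220°, sin 220°) = (-36.816, -11.828). Tangency of A1 to MK means the radius TM is perpendicular to MK, so MK runs along (−sin 220°, cos 220°); with |MK| = 23.6, K = (-21.646, -29.907). Then |GK| = |K − G| = 36.918.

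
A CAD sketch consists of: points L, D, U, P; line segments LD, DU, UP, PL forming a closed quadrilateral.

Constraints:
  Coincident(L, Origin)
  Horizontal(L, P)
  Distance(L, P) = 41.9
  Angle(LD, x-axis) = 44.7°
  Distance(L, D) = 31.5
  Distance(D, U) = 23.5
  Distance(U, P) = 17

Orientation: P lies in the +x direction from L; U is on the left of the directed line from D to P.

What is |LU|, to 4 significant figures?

48.21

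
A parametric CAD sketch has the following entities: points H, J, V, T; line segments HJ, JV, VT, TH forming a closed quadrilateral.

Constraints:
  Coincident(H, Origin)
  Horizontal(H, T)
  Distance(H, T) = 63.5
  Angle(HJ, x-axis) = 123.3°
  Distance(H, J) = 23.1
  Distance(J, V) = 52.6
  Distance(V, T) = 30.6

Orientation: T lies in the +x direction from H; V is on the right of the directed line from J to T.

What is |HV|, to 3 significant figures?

34.0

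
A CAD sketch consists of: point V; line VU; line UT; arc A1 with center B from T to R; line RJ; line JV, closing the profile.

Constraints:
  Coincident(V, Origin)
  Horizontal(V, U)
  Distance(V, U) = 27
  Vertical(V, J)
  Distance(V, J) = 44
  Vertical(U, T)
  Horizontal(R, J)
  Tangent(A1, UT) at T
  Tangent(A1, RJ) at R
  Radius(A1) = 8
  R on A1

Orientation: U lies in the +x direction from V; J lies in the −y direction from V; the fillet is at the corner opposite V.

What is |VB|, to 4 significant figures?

40.71

V is at the origin; V and U share the same y with |VU| = 27.0 and U on the +x side, so U = (27.00, 0.000). V and J share the same x with |VJ| = 44.0 and J on the −y side, so J = (0.000, -44.00). The virtual corner opposite V is at (27.00, -44.00). A1 meets UT tangentially, so BT is at right angles to UT and the tangent condition forces BR to be normal to RJ, with radius 8.0, so the center B sits 8.0 in from both sides at B = (19.00, -36.00). Then |VB| = |B − V| = 40.71.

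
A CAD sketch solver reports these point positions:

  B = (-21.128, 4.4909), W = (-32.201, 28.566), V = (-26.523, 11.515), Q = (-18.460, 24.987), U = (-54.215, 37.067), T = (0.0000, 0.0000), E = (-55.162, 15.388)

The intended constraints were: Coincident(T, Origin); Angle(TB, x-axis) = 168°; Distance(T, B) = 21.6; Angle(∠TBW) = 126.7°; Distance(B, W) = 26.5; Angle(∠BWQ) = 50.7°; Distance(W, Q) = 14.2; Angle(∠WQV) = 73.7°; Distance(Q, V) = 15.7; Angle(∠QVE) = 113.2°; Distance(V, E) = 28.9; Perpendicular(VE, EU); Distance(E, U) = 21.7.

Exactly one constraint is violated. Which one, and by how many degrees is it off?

Perpendicular(VE, EU) — off by 5.20°.

T = (0.00, 0.00) ✓; TB at 168.0° ✓; |TB| = 21.60 ✓; ∠TBW = 126.7° ✓; |BW| = 26.50 ✓; ∠BWQ = 50.70° ✓; |WQ| = 14.20 ✓; ∠WQV = 73.70° ✓; |QV| = 15.70 ✓; ∠QVE = 113.2° ✓; |VE| = 28.90 ✓; ∠(VE, EU) = 84.80° ✗; |EU| = 21.70 ✓.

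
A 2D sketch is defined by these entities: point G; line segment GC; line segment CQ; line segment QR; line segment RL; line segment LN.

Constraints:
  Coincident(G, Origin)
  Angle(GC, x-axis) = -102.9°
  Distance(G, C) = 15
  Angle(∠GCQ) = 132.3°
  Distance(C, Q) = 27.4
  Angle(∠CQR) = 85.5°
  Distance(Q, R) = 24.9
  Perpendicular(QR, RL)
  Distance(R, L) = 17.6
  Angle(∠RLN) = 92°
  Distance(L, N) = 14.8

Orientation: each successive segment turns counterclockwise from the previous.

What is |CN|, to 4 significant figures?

12.16

G is at the origin; GC runs at -102.9° with length 15.0, so C = (-3.349, -14.62). ∠GCQ = 132.3° gives CQ at -55.20° from the x-axis; with |CQ| = 27.4, Q = (12.29, -37.12). ∠CQR = 85.5° gives QR at 39.30° from the x-axis; with |QR| = 24.9, R = (31.56, -21.35). The perpendicularity gives RL at right angles to QR, so RL runs at 129.3°; with |RL| = 17.6, L = (20.41, -7.730). ∠RLN = 92.0° gives LN at -142.7° from the x-axis; with |LN| = 14.8, N = (8.637, -16.70). Then |CN| = |N − C| = 12.16.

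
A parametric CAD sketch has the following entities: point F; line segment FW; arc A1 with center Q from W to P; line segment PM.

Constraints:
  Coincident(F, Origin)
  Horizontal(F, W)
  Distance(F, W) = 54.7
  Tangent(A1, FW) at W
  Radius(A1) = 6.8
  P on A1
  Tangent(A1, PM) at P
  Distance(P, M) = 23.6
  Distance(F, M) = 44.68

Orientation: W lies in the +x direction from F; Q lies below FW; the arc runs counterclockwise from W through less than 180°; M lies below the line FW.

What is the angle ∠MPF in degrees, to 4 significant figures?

65.75°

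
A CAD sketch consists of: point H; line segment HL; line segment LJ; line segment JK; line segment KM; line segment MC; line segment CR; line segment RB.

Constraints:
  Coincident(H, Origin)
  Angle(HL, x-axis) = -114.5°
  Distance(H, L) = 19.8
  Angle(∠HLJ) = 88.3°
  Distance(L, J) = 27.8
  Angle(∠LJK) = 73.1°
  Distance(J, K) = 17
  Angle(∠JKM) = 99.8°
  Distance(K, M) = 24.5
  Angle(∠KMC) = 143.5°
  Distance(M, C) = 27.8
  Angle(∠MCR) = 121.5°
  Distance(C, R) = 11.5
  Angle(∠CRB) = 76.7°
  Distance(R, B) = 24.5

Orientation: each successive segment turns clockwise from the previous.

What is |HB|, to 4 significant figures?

26.57

∠MCR = 121.5° gives CR at -128.3° from the x-axis; with |CR| = 11.5, R = (1.410, -41.90). ∠CRB = 76.7° gives RB at 128.4° from the x-axis; with |RB| = 24.5, B = (-13.81, -22.70). Then |HB| = |B − H| = 26.57.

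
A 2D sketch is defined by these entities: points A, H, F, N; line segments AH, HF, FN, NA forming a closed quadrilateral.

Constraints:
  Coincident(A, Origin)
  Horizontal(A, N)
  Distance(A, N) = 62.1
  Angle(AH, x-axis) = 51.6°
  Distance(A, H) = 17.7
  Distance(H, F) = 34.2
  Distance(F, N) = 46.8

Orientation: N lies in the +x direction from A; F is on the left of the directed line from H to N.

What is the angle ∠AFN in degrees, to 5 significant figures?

77.861°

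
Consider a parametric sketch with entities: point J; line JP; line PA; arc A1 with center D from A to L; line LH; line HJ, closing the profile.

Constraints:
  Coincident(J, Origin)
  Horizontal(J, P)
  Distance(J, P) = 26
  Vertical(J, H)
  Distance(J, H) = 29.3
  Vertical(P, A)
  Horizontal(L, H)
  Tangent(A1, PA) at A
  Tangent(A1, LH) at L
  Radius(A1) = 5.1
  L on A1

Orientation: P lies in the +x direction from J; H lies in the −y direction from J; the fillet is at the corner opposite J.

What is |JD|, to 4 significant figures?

31.98

J and H share the same x with |JH| = 29.3 and H on the −y side, so H = (0.000, -29.30). The virtual corner opposite J is at (26.00, -29.30). A1 meets PA tangentially, so DA is at right angles to PA and since A1 is tangent to LH there, DL ⟂ LH, with radius 5.1, so the center D sits 5.1 in from both sides at D = (20.90, -24.20). Then |JD| = |D − J| = 31.98.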